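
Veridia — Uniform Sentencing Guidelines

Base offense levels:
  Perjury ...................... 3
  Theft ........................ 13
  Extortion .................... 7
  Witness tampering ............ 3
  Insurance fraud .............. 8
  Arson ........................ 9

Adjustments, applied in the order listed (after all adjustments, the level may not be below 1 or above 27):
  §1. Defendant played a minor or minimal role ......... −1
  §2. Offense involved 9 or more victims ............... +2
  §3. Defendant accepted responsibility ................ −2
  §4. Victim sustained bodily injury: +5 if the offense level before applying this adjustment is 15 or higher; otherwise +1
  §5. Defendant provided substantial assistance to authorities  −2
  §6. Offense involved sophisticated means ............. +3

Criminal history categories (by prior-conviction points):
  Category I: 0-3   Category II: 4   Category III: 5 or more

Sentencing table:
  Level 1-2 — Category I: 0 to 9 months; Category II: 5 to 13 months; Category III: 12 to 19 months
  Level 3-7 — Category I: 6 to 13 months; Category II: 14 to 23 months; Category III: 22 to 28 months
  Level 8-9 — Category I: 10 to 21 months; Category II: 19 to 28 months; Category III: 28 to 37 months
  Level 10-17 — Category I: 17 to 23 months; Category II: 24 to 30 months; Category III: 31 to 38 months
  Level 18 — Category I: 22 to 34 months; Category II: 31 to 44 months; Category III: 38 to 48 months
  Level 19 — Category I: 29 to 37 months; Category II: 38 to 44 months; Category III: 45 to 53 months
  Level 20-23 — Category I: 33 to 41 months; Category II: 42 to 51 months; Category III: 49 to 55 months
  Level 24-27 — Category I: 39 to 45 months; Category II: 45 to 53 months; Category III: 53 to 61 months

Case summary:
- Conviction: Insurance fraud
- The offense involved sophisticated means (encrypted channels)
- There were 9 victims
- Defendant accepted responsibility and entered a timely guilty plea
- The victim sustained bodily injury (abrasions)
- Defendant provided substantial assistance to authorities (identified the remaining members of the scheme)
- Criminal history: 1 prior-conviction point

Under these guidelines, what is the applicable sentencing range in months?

17-23 months

Base offense level for insurance fraud: 8.
§2 applies: 8 + 2 = 10.
§3 applies: 10 − 2 = 8.
§4 applies (level before this adjustment is 8 < 15, so +1): 8 + 1 = 9.
§5 applies: 9 − 2 = 7.
§6 applies: 7 + 3 = 10.
Final offense level: 10.
Criminal history: 1 prior point → Category I (0-3).
Level 10 falls in the 10-17 band.
Grid: Level 10-17 × Category I = 17-23 months.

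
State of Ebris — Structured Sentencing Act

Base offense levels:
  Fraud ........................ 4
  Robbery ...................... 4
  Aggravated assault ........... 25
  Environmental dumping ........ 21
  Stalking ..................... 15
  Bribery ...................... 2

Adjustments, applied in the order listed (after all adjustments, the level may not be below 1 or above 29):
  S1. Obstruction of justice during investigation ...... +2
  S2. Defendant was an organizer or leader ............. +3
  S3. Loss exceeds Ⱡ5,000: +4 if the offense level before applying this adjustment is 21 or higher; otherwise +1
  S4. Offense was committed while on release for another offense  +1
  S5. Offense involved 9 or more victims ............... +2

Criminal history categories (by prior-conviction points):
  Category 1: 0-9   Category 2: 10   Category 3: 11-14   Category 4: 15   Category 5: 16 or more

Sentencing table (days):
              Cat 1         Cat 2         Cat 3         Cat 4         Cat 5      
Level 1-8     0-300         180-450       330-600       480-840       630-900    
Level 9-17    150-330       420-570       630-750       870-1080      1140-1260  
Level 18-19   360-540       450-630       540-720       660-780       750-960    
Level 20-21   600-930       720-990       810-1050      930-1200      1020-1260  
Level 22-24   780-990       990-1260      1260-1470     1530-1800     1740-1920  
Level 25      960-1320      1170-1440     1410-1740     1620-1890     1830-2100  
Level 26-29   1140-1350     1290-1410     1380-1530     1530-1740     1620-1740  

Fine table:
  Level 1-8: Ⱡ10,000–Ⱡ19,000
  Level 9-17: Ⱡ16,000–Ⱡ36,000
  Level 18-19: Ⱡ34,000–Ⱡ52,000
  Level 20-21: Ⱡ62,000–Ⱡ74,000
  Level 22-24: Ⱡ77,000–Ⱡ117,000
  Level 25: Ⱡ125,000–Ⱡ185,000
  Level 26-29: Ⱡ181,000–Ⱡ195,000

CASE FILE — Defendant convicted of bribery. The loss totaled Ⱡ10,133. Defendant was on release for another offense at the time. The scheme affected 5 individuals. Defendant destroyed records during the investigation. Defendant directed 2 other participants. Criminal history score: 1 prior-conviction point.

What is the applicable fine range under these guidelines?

Ⱡ16,000–Ⱡ36,000

Base offense level for bribery: 2.
S1 applies: 2 + 2 = 4.
S2 applies: 4 + 3 = 7.
S3 applies (level before this adjustment is 7 < 21, so +1): 7 + 1 = 8.
S4 applies: 8 + 1 = 9.
Final offense level: 9.
Level 9 falls in the 9-17 band.
Fine table: Level 9-17 → Ⱡ16,000–Ⱡ36,000.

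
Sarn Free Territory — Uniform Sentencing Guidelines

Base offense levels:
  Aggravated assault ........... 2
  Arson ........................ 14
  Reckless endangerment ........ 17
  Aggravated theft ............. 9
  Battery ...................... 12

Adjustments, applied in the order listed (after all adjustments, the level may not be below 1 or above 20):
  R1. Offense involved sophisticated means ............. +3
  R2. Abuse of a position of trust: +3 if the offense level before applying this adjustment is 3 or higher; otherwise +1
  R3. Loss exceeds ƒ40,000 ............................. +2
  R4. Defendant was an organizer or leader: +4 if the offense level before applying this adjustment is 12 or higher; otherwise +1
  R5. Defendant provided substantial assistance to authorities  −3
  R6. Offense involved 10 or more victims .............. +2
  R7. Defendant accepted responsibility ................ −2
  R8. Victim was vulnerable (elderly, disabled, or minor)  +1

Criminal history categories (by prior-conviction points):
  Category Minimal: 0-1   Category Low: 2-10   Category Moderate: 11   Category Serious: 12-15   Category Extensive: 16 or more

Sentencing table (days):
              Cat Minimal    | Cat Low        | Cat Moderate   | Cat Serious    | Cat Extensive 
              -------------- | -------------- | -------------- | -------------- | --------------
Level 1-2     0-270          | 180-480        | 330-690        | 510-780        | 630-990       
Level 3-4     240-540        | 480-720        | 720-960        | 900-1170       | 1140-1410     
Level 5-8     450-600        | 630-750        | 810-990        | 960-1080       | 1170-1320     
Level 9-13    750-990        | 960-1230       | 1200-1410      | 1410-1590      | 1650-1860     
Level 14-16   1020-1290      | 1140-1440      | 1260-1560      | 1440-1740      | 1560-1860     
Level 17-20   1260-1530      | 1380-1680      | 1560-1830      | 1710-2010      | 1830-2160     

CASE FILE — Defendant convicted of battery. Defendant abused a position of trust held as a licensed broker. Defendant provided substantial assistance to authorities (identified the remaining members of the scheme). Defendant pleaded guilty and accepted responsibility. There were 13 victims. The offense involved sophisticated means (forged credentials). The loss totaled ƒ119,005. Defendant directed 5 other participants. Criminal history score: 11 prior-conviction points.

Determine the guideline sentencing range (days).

Base offense level for battery: 12.
R1 applies: 12 + 3 = 15.
R2 applies (level before this adjustment is 15 ≥ 3, so +3): 15 + 3 = 18.
R3 applies: 18 + 2 = 20.
R4 applies (level before this adjustment is 20 ≥ 12, so +4): 20 + 4 = 24.
R5 applies: 24 − 3 = 21.
R6 applies: 21 + 2 = 23.
R7 applies: 23 − 2 = 21.
Level 21 exceeds the maximum of 20; capped at 20.
Final offense level: 20.
Criminal history: 11 prior points → Category Moderate (11).
Level 20 falls in the 17-20 band.
Grid: Level 17-20 × Category Moderate = 1560-1830 days.

1560-1830 days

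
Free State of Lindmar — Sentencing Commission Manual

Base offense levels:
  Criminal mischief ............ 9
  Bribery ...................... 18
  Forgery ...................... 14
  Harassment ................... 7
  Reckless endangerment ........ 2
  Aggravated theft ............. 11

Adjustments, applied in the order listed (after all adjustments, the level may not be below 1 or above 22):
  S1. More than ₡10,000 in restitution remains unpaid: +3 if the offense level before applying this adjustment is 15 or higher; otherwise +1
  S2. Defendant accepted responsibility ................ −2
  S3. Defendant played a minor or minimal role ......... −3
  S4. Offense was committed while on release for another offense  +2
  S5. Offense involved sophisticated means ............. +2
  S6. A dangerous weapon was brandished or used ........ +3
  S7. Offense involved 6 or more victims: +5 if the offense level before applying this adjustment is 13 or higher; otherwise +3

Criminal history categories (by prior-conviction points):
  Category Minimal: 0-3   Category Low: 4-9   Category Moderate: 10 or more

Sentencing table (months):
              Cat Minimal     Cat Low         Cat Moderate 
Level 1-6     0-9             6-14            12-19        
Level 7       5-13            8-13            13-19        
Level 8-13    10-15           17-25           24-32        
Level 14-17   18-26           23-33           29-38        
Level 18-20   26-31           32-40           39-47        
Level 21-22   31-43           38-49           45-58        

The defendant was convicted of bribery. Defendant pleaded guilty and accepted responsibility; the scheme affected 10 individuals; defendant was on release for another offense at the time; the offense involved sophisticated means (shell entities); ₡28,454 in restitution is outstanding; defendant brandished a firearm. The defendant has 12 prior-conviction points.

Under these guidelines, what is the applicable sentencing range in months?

45-58 months

Base offense level for bribery: 18.
S1 applies (level before this adjustment is 18 ≥ 15, so +3): 18 + 3 = 21.
S2 applies: 21 − 2 = 19.
S4 applies: 19 + 2 = 21.
S5 applies: 21 + 2 = 23.
S6 applies: 23 + 3 = 26.
S7 applies (level before this adjustment is 26 ≥ 13, so +5): 26 + 5 = 31.
Level 31 exceeds the maximum of 22; capped at 22.
Final offense level: 22.
Criminal history: 12 prior points → Category Moderate (10+).
Level 22 falls in the 21-22 band.
Grid: Level 21-22 × Category Moderate = 45-58 months.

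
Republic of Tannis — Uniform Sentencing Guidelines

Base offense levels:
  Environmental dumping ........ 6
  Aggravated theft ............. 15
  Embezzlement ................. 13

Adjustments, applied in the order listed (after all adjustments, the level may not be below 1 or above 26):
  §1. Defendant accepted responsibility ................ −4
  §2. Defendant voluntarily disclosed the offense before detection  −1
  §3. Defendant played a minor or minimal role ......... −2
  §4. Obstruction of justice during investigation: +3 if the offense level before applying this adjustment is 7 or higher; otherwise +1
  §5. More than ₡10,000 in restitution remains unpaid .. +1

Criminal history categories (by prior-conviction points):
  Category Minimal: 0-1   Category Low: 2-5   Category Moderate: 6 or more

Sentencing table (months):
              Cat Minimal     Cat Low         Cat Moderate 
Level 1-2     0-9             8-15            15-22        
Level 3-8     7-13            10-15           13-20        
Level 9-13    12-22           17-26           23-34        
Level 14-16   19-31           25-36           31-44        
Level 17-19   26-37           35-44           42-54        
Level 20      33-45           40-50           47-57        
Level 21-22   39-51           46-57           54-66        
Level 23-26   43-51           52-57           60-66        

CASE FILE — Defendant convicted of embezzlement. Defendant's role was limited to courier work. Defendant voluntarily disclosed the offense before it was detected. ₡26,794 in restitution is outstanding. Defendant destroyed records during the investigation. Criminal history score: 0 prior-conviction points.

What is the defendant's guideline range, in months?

Base offense level for embezzlement: 13.
§2 applies: 13 − 1 = 12.
§3 applies: 12 − 2 = 10.
§4 applies (level before this adjustment is 10 ≥ 7, so +3): 10 + 3 = 13.
§5 applies: 13 + 1 = 14.
Final offense level: 14.
Criminal history: 0 prior points → Category Minimal (0-1).
Level 14 falls in the 14-16 band.
Grid: Level 14-16 × Category Minimal = 19-31 months.

19-31 months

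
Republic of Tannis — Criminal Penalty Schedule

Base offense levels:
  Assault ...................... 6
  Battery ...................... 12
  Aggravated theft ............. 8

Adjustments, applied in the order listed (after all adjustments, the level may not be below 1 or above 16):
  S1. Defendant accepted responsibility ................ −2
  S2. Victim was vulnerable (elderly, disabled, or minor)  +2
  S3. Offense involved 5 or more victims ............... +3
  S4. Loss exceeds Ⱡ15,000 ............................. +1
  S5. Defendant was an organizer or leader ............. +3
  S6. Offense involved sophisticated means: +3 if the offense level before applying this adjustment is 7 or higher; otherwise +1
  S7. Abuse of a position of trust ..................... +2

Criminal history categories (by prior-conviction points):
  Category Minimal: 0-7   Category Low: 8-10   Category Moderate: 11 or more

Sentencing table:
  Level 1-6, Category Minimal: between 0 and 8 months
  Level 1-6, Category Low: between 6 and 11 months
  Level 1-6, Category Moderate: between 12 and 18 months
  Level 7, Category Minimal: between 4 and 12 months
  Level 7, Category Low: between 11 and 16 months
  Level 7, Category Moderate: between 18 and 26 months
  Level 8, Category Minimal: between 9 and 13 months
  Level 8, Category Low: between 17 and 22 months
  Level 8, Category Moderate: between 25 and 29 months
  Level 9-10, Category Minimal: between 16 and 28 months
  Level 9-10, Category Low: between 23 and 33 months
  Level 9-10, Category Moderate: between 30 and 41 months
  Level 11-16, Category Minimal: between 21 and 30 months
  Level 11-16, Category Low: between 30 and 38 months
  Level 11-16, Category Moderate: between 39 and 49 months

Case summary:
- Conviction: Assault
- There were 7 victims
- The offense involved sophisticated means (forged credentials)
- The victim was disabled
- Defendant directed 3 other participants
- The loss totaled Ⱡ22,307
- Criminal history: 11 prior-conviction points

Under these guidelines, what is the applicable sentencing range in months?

Base offense level for assault: 6.
S2 applies: 6 + 2 = 8.
S3 applies: 8 + 3 = 11.
S4 applies: 11 + 1 = 12.
S5 applies: 12 + 3 = 15.
S6 applies (level before this adjustment is 15 ≥ 7, so +3): 15 + 3 = 18.
Level 18 exceeds the maximum of 16; capped at 16.
Final offense level: 16.
Criminal history: 11 prior points → Category Moderate (11+).
Level 16 falls in the 11-16 band.
Grid: Level 11-16 × Category Moderate = 39-49 months.

39-49 months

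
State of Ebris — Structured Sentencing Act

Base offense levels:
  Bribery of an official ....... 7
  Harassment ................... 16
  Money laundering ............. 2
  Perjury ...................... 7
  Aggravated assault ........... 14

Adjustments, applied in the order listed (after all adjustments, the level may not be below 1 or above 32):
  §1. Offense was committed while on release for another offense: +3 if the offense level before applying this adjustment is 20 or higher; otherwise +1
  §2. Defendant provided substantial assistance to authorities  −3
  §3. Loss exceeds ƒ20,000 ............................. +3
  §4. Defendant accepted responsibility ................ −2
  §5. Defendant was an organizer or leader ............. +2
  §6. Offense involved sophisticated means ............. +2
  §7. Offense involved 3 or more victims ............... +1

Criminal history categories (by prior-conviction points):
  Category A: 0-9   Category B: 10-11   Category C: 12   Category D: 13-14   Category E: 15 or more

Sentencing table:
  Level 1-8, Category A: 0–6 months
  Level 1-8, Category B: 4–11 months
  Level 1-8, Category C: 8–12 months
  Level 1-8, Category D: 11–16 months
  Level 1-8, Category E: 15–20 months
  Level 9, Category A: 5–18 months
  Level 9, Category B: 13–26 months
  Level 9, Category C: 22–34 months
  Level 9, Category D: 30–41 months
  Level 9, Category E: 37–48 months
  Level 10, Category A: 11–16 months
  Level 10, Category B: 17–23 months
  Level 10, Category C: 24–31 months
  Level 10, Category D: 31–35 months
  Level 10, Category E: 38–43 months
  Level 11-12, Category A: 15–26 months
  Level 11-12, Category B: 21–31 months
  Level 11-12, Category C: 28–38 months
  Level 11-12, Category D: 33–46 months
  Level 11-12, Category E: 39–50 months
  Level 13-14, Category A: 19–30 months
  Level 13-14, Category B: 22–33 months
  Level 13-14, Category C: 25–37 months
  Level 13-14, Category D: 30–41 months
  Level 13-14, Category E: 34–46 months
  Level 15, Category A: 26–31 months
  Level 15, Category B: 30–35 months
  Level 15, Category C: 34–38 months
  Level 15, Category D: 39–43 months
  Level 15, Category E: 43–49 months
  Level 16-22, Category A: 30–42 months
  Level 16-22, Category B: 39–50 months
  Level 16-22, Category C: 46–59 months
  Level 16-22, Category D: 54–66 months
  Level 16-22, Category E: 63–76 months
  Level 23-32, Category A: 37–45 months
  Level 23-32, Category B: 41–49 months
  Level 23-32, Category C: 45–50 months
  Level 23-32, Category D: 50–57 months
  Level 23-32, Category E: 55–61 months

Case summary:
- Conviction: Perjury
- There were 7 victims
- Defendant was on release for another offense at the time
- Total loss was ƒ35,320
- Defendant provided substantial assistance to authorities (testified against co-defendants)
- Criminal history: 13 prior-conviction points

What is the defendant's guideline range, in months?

Base offense level for perjury: 7.
§1 applies (level before this adjustment is 7 < 20, so +1): 7 + 1 = 8.
§2 applies: 8 − 3 = 5.
§3 applies: 5 + 3 = 8.
§4 does not apply.
§5 does not apply.
§6 does not apply.
§7 applies: 8 + 1 = 9.
Final offense level: 9.
Criminal history: 13 prior points → Category D (13-14).
Level 9 falls in the 9 band.
Grid: Level 9 × Category D = 30-41 months.

30-41 months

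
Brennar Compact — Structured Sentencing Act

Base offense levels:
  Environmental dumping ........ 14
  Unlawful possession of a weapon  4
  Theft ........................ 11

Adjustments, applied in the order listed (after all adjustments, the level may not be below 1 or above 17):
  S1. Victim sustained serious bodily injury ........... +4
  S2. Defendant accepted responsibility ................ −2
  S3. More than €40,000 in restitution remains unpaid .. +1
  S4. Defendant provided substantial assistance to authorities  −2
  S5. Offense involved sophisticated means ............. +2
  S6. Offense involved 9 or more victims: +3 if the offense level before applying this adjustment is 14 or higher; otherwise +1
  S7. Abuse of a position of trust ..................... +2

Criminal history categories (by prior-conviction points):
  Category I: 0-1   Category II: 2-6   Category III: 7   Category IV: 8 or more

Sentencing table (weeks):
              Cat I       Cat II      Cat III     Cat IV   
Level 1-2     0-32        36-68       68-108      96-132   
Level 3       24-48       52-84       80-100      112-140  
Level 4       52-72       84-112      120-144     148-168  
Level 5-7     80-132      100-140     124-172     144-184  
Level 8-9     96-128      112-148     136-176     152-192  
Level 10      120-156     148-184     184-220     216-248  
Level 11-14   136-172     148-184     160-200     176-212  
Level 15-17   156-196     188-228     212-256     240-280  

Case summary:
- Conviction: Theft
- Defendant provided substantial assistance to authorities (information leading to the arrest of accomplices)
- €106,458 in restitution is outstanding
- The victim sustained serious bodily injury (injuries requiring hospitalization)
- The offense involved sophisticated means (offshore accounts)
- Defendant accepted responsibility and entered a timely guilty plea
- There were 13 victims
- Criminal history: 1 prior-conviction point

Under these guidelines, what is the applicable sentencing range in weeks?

Base offense level for theft: 11.
S1 applies: 11 + 4 = 15.
S2 applies: 15 − 2 = 13.
S3 applies: 13 + 1 = 14.
S4 applies: 14 − 2 = 12.
S5 applies: 12 + 2 = 14.
S6 applies (level before this adjustment is 14 ≥ 14, so +3): 14 + 3 = 17.
Final offense level: 17.
Criminal history: 1 prior point → Category I (0-1).
Level 17 falls in the 15-17 band.
Grid: Level 15-17 × Category I = 156-196 weeks.

156-196 weeks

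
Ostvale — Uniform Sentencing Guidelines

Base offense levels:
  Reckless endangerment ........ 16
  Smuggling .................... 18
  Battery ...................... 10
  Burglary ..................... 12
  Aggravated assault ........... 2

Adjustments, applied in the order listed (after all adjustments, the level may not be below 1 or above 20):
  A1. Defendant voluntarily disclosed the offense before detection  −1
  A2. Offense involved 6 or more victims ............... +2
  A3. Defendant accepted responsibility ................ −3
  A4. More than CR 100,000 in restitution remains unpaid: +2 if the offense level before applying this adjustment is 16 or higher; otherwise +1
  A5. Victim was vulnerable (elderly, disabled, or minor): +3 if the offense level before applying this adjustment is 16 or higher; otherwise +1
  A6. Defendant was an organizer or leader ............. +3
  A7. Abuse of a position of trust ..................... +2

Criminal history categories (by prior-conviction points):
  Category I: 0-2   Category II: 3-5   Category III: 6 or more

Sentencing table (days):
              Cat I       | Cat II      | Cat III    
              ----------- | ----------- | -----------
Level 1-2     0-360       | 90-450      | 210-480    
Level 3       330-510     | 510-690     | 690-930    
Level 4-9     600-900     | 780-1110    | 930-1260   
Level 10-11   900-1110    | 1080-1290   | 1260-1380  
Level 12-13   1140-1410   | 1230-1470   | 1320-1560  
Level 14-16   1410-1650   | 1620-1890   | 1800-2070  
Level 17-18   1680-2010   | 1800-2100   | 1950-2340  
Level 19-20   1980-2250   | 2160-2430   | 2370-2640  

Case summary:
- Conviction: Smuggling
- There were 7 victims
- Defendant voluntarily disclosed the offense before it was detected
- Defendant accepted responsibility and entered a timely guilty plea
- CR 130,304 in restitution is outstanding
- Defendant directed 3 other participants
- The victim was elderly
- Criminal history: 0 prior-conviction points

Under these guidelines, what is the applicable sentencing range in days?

1980-2250 days

Base offense level for smuggling: 18.
A1 applies: 18 − 1 = 17.
A2 applies: 17 + 2 = 19.
A3 applies: 19 − 3 = 16.
A4 applies (level before this adjustment is 16 ≥ 16, so +2): 16 + 2 = 18.
A5 applies (level before this adjustment is 18 ≥ 16, so +3): 18 + 3 = 21.
A6 applies: 21 + 3 = 24.
A7 does not apply.
Level 24 exceeds the maximum of 20; capped at 20.
Final offense level: 20.
Criminal history: 0 prior points → Category I (0-2).
Level 20 falls in the 19-20 band.
Grid: Level 19-20 × Category I = 1980-2250 days.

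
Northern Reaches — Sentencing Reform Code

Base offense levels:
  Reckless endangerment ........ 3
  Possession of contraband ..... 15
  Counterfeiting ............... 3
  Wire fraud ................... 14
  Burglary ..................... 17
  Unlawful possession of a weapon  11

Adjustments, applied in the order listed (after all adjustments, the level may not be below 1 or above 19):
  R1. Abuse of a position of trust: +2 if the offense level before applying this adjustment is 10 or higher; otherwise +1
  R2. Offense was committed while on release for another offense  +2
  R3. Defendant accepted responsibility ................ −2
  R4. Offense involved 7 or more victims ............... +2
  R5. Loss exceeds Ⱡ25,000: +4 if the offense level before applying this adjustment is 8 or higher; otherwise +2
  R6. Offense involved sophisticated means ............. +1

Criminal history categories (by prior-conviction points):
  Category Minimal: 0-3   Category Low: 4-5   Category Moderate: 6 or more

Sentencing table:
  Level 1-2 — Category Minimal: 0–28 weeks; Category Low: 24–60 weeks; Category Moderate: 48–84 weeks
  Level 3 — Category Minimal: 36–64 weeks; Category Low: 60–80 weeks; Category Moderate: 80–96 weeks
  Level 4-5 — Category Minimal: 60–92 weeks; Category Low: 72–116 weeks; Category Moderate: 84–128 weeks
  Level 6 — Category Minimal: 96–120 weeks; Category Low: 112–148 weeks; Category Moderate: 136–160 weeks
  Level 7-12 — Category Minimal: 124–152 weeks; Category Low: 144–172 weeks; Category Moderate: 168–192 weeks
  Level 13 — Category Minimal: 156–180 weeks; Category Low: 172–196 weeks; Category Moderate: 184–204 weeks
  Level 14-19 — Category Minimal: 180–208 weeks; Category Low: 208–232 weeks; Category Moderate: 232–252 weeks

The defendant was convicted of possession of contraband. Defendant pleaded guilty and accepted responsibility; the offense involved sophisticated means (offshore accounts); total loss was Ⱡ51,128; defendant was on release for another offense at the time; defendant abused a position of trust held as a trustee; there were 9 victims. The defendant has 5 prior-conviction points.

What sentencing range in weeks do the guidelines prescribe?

208-232 weeks

Base offense level for possession of contraband: 15.
R1 applies (level before this adjustment is 15 ≥ 10, so +2): 15 + 2 = 17.
R2 applies: 17 + 2 = 19.
R3 applies: 19 − 2 = 17.
R4 applies: 17 + 2 = 19.
R5 applies (level before this adjustment is 19 ≥ 8, so +4): 19 + 4 = 23.
R6 applies: 23 + 1 = 24.
Level 24 exceeds the maximum of 19; capped at 19.
Final offense level: 19.
Criminal history: 5 prior points → Category Low (4-5).
Level 19 falls in the 14-19 band.
Grid: Level 14-19 × Category Low = 208-232 weeks.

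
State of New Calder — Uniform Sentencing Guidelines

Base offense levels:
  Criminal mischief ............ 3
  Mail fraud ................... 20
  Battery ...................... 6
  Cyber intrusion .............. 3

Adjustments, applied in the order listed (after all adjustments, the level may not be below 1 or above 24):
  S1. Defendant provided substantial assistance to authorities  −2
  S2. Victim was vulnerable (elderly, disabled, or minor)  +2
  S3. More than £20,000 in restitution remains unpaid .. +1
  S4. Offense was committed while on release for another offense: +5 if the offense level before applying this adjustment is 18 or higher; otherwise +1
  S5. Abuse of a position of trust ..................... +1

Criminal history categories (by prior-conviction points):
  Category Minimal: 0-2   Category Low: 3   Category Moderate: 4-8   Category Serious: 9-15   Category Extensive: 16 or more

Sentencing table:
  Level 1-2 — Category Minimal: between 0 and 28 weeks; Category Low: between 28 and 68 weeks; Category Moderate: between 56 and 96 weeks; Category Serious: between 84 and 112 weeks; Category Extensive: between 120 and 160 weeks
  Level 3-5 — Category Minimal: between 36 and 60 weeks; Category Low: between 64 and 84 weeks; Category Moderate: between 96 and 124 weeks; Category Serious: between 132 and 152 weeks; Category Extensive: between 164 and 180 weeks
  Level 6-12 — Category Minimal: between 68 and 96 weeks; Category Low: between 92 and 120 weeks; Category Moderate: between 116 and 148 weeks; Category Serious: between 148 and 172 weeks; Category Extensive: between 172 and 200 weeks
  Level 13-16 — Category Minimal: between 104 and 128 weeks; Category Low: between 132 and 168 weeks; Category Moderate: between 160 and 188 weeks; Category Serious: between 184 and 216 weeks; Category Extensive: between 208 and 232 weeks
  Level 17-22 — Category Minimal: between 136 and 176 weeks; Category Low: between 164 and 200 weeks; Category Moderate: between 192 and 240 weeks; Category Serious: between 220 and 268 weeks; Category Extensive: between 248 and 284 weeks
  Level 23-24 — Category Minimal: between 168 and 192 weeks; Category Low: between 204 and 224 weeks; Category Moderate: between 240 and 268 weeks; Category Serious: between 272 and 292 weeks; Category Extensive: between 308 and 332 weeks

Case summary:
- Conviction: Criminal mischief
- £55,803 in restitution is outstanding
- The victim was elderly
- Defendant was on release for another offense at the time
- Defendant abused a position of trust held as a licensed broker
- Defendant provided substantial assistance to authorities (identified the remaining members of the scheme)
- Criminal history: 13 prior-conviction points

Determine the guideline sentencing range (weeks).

148-172 weeks

Base offense level for criminal mischief: 3.
S1 applies: 3 − 2 = 1.
S2 applies: 1 + 2 = 3.
S3 applies: 3 + 1 = 4.
S4 applies (level before this adjustment is 4 < 18, so +1): 4 + 1 = 5.
S5 applies: 5 + 1 = 6.
Final offense level: 6.
Criminal history: 13 prior points → Category Serious (9-15).
Level 6 falls in the 6-12 band.
Grid: Level 6-12 × Category Serious = 148-172 weeks.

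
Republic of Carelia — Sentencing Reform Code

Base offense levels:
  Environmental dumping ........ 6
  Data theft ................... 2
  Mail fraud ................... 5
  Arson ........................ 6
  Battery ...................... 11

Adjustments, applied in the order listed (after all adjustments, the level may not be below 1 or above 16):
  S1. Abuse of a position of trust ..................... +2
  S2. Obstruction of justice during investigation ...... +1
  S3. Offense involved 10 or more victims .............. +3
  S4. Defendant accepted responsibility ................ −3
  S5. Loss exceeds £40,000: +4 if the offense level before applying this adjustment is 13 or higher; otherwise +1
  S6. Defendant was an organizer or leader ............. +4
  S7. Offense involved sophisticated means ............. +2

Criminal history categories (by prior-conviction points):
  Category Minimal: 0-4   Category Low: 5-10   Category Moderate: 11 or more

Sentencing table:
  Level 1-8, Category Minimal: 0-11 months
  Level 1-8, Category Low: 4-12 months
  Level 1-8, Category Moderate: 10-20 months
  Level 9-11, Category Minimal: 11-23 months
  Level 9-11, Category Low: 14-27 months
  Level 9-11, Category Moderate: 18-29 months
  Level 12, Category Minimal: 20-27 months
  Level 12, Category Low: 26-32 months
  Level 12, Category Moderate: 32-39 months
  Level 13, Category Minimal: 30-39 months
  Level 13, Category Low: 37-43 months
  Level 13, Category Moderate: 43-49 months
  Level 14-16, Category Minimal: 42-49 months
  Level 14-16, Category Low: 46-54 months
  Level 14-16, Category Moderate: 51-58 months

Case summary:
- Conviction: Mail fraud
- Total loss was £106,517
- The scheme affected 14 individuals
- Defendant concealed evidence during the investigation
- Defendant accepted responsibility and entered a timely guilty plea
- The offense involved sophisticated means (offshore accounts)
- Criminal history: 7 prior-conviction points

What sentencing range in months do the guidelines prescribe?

14-27 months

Base offense level for mail fraud: 5.
S2 applies: 5 + 1 = 6.
S3 applies: 6 + 3 = 9.
S4 applies: 9 − 3 = 6.
S5 applies (level before this adjustment is 6 < 13, so +1): 6 + 1 = 7.
S7 applies: 7 + 2 = 9.
Final offense level: 9.
Criminal history: 7 prior points → Category Low (5-10).
Level 9 falls in the 9-11 band.
Grid: Level 9-11 × Category Low = 14-27 months.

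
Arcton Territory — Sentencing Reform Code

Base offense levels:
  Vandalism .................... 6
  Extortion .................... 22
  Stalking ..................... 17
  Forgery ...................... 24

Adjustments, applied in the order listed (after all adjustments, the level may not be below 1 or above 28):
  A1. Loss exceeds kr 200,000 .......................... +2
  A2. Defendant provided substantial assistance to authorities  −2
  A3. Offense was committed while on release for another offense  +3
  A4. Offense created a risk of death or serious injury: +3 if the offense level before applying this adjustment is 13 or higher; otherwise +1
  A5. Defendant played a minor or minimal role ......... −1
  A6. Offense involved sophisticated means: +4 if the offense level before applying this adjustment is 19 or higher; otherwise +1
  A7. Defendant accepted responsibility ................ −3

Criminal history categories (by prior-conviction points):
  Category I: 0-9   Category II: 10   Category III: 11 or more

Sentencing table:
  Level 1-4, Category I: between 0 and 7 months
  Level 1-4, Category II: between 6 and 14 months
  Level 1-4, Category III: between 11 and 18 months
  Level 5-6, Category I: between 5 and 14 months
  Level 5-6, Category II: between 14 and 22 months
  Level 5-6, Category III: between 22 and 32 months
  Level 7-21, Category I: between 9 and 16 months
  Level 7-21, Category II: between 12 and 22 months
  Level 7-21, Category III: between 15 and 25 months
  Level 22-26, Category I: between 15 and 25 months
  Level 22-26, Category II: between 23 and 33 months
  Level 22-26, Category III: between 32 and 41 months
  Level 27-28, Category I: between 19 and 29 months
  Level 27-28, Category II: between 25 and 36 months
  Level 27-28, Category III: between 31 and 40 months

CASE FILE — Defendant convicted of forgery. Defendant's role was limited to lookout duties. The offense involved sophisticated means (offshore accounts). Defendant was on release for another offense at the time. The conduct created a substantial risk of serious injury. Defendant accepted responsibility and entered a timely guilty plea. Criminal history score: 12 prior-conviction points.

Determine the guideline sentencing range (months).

Base offense level for forgery: 24.
A3 applies: 24 + 3 = 27.
A4 applies (level before this adjustment is 27 ≥ 13, so +3): 27 + 3 = 30.
A5 applies: 30 − 1 = 29.
A6 applies (level before this adjustment is 29 ≥ 19, so +4): 29 + 4 = 33.
A7 applies: 33 − 3 = 30.
Level 30 exceeds the maximum of 28; capped at 28.
Final offense level: 28.
Criminal history: 12 prior points → Category III (11+).
Level 28 falls in the 27-28 band.
Grid: Level 27-28 × Category III = 31-40 months.

31-40 months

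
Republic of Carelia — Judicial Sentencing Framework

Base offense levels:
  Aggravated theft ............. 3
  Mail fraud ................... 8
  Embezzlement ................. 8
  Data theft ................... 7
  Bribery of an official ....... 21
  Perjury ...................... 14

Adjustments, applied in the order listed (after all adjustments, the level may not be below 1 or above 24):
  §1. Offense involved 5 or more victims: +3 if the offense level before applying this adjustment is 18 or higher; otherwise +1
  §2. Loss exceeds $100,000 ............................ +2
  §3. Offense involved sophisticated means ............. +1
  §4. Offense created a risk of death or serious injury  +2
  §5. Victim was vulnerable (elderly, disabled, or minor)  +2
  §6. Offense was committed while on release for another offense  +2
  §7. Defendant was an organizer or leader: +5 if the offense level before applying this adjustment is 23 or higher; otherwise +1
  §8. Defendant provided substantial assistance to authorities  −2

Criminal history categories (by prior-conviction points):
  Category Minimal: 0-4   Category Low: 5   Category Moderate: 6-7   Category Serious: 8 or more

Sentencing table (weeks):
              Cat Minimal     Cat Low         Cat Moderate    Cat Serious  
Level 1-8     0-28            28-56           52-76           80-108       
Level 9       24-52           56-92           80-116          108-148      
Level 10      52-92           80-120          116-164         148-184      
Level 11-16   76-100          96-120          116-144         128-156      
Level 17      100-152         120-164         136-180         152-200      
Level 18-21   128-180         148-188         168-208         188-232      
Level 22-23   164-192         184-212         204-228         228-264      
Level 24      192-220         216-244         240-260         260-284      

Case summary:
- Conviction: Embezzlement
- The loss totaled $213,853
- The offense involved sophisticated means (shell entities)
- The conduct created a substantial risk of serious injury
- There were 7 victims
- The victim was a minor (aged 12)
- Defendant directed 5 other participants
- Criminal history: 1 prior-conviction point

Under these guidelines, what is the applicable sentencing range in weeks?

Base offense level for embezzlement: 8.
§1 applies (level before this adjustment is 8 < 18, so +1): 8 + 1 = 9.
§2 applies: 9 + 2 = 11.
§3 applies: 11 + 1 = 12.
§4 applies: 12 + 2 = 14.
§5 applies: 14 + 2 = 16.
§7 applies (level before this adjustment is 16 < 23, so +1): 16 + 1 = 17.
Final offense level: 17.
Criminal history: 1 prior point → Category Minimal (0-4).
Level 17 falls in the 17 band.
Grid: Level 17 × Category Minimal = 100-152 weeks.

100-152 weeks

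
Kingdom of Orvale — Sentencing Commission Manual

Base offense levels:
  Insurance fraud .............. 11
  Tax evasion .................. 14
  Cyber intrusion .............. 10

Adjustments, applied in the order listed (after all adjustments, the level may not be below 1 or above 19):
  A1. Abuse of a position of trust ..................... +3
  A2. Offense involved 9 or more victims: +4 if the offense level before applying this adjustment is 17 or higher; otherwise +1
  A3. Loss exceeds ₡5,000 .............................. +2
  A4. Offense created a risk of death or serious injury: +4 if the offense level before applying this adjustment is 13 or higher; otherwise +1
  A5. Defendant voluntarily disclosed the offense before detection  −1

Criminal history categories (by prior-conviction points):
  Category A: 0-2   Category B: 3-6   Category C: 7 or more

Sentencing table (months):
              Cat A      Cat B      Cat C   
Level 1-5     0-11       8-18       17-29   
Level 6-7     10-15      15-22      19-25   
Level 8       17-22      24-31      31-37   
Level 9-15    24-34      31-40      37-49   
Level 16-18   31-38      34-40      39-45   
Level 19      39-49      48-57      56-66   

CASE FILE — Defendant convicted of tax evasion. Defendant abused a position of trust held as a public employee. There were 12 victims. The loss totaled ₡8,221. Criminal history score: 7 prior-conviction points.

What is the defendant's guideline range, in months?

Base offense level for tax evasion: 14.
A1 applies: 14 + 3 = 17.
A2 applies (level before this adjustment is 17 ≥ 17, so +4): 17 + 4 = 21.
A3 applies: 21 + 2 = 23.
A4 does not apply.
Level 23 exceeds the maximum of 19; capped at 19.
Final offense level: 19.
Criminal history: 7 prior points → Category C (7+).
Level 19 falls in the 19 band.
Grid: Level 19 × Category C = 56-66 months.

56-66 months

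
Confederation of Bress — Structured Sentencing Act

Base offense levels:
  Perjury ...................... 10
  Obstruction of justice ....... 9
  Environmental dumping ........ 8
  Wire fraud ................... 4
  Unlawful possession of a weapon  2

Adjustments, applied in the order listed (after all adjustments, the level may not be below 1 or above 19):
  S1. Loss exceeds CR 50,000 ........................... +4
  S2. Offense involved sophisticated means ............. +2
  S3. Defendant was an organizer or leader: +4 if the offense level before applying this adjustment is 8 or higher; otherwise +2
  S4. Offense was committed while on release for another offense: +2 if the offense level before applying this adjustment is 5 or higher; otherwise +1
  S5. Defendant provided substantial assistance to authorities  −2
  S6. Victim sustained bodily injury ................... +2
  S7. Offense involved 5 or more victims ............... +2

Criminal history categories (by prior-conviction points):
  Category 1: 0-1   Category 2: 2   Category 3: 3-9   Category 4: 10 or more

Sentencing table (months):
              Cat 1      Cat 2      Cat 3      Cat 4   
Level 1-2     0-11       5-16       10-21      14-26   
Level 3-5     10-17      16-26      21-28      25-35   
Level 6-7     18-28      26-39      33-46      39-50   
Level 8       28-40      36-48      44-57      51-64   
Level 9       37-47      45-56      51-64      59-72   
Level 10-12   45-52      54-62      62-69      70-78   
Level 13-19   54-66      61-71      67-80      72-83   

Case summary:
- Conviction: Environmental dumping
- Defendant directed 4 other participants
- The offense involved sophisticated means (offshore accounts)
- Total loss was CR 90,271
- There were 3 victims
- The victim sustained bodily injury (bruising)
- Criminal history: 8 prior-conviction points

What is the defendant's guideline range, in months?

67-80 months

Base offense level for environmental dumping: 8.
S1 applies: 8 + 4 = 12.
S2 applies: 12 + 2 = 14.
S3 applies (level before this adjustment is 14 ≥ 8, so +4): 14 + 4 = 18.
S4 does not apply.
S6 applies: 18 + 2 = 20.
Level 20 exceeds the maximum of 19; capped at 19.
Final offense level: 19.
Criminal history: 8 prior points → Category 3 (3-9).
Level 19 falls in the 13-19 band.
Grid: Level 13-19 × Category 3 = 67-80 months.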